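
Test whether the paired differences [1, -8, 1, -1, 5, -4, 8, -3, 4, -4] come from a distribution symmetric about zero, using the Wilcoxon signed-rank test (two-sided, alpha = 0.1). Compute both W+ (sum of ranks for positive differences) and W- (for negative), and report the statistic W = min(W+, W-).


Step 1: Drop any zero differences (none here) and take |d_i|.
|d| = [1, 8, 1, 1, 5, 4, 8, 3, 4, 4]
Step 2: Midrank |d_i| (ties get averaged ranks).
ranks: |1|->2, |8|->9.5, |1|->2, |1|->2, |5|->8, |4|->6, |8|->9.5, |3|->4, |4|->6, |4|->6
Step 3: Attach original signs; sum ranks with positive sign and with negative sign.
W+ = 2 + 2 + 8 + 9.5 + 6 = 27.5
W- = 9.5 + 2 + 6 + 4 + 6 = 27.5
(Check: W+ + W- = 55 should equal n(n+1)/2 = 55.)
Step 4: Test statistic W = min(W+, W-) = 27.5.
Step 5: Ties in |d|, so use the tie-corrected normal approximation.
        E[W] = n(n+1)/4 = 10*11/4 = 27.5.
        Tie groups: |d|=1 (t=3), |d|=4 (t=3), |d|=8 (t=2); sum(t^3 - t) = 54.
        Var[W] = n(n+1)(2n+1)/24 - sum(t^3-t)/48 = 2310/24 - 54/48 = 95.125.
        z = (W - E[W]) / sqrt(Var[W]) = (27.5 - 27.5) / 9.7532 = 0.0000.
        Two-sided p = 2*Phi(z) = 1.000000.
Step 6: alpha = 0.1. fail to reject H0.

W+ = 27.5, W- = 27.5, W = min = 27.5, p = 1.000000, fail to reject H0.


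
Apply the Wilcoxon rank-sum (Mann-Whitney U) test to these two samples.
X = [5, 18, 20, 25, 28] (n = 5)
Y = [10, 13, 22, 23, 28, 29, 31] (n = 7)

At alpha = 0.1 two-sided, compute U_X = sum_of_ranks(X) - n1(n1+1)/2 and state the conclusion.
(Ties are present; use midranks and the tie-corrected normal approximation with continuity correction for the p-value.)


Step 1: Combine and sort all 12 observations; assign midranks.
sorted (value, group): (5,X), (10,Y), (13,Y), (18,X), (20,X), (22,Y), (23,Y), (25,X), (28,X), (28,Y), (29,Y), (31,Y)
ranks: 5->1, 10->2, 13->3, 18->4, 20->5, 22->6, 23->7, 25->8, 28->9.5, 28->9.5, 29->11, 31->12
Step 2: Rank sum for X: R1 = 1 + 4 + 5 + 8 + 9.5 = 27.5.
Step 3: U_X = R1 - n1(n1+1)/2 = 27.5 - 5*6/2 = 27.5 - 15 = 12.5.
       U_Y = n1*n2 - U_X = 35 - 12.5 = 22.5.
Step 4: Ties are present, so use the tie-corrected normal approximation (with continuity correction) for the p-value.
Step 5: p-value = 0.464120; compare to alpha = 0.1. fail to reject H0.

U_X = 12.5, p = 0.464120, fail to reject H0 at alpha = 0.1.


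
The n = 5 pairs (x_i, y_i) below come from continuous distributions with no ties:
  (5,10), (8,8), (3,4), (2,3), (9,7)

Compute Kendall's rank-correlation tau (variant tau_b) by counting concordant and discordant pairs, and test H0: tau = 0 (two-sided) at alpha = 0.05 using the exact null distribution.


Step 1: Enumerate the 10 unordered pairs (i,j) with i<j and classify each by sign(x_j-x_i) * sign(y_j-y_i).
  (1,2):dx=+3,dy=-2->D; (1,3):dx=-2,dy=-6->C; (1,4):dx=-3,dy=-7->C; (1,5):dx=+4,dy=-3->D
  (2,3):dx=-5,dy=-4->C; (2,4):dx=-6,dy=-5->C; (2,5):dx=+1,dy=-1->D; (3,4):dx=-1,dy=-1->C
  (3,5):dx=+6,dy=+3->C; (4,5):dx=+7,dy=+4->C
Step 2: C = 7, D = 3, total pairs = 10.
Step 3: tau = (C - D)/(n(n-1)/2) = (7 - 3)/10 = 0.400000.
Step 4: Exact two-sided p-value (enumerate n! = 120 permutations of y under H0): p = 0.483333.
Step 5: alpha = 0.05. fail to reject H0.

tau_b = 0.4000 (C=7, D=3), p = 0.483333, fail to reject H0.


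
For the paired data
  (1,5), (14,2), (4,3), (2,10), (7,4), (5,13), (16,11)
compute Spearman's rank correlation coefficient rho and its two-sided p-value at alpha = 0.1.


Step 1: Rank x and y separately (midranks; no ties here).
rank(x): 1->1, 14->6, 4->3, 2->2, 7->5, 5->4, 16->7
rank(y): 5->4, 2->1, 3->2, 10->5, 4->3, 13->7, 11->6
Step 2: d_i = R_x(i) - R_y(i); compute d_i^2.
  (1-4)^2=9, (6-1)^2=25, (3-2)^2=1, (2-5)^2=9, (5-3)^2=4, (4-7)^2=9, (7-6)^2=1
sum(d^2) = 58.
Step 3: rho = 1 - 6*58 / (7*(7^2 - 1)) = 1 - 348/336 = -0.035714.
Step 4: Under H0, t = rho * sqrt((n-2)/(1-rho^2)) = -0.0799 ~ t(5).
Step 5: Two-sided p-value from the t-distribution with 5 df = 0.939408.
Step 6: alpha = 0.1. fail to reject H0.

rho = -0.0357, p = 0.939408, fail to reject H0 at alpha = 0.1.


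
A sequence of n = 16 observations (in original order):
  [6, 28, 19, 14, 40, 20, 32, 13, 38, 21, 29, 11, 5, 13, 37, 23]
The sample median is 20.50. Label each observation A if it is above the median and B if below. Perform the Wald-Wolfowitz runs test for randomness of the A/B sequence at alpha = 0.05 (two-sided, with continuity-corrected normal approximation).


Step 1: Compute median = 20.50; label A = above, B = below.
Labels in order: BABBABABAAABBBAA  (n_A = 8, n_B = 8)
Step 2: Count runs R = 10.
Step 3: Under H0 (random ordering), E[R] = 2*n_A*n_B/(n_A+n_B) + 1 = 2*8*8/16 + 1 = 9.0000.
        Var[R] = 2*n_A*n_B*(2*n_A*n_B - n_A - n_B) / ((n_A+n_B)^2 * (n_A+n_B-1)) = 14336/3840 = 3.7333.
        SD[R] = 1.9322.
Step 4: Continuity-corrected z = (R - 0.5 - E[R]) / SD[R] = (10 - 0.5 - 9.0000) / 1.9322 = 0.2588.
Step 5: Two-sided p-value via normal approximation = 2*(1 - Phi(|z|)) = 0.795809.
Step 6: alpha = 0.05. fail to reject H0.

R = 10, z = 0.2588, p = 0.795809, fail to reject H0.


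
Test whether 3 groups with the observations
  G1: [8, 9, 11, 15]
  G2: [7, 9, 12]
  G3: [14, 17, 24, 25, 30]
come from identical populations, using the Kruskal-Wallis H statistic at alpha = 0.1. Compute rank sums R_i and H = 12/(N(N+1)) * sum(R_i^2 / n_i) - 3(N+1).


Step 1: Combine all N = 12 observations and assign midranks.
sorted (value, group, rank): (7,G2,1), (8,G1,2), (9,G1,3.5), (9,G2,3.5), (11,G1,5), (12,G2,6), (14,G3,7), (15,G1,8), (17,G3,9), (24,G3,10), (25,G3,11), (30,G3,12)
Step 2: Sum ranks within each group.
R_1 = 18.5 (n_1 = 4)
R_2 = 10.5 (n_2 = 3)
R_3 = 49 (n_3 = 5)
Step 3: H = 12/(N(N+1)) * sum(R_i^2/n_i) - 3(N+1)
     = 12/(12*13) * (18.5^2/4 + 10.5^2/3 + 49^2/5) - 3*13
     = 0.076923 * 602.513 - 39
     = 7.347115.
Step 4: Ties present; correction factor C = 1 - 6/(12^3 - 12) = 0.996503. Corrected H = 7.347115 / 0.996503 = 7.372895.
Step 5: Under H0, H ~ chi^2(2); p-value = 0.025061.
Step 6: alpha = 0.1. reject H0.

H = 7.3729, df = 2, p = 0.025061, reject H0.


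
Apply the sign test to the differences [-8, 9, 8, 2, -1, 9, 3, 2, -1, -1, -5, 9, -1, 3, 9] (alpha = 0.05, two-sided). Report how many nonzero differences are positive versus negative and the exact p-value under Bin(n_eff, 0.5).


Step 1: Discard zero differences. Original n = 15; n_eff = number of nonzero differences = 15.
Nonzero differences (with sign): -8, +9, +8, +2, -1, +9, +3, +2, -1, -1, -5, +9, -1, +3, +9
Step 2: Count signs: positive = 9, negative = 6.
Step 3: Under H0: P(positive) = 0.5, so the number of positives S ~ Bin(15, 0.5).
Step 4: Two-sided exact p-value = sum of Bin(15,0.5) probabilities at or below the observed probability = 0.607239.
Step 5: alpha = 0.05. fail to reject H0.

n_eff = 15, pos = 9, neg = 6, p = 0.607239, fail to reject H0.


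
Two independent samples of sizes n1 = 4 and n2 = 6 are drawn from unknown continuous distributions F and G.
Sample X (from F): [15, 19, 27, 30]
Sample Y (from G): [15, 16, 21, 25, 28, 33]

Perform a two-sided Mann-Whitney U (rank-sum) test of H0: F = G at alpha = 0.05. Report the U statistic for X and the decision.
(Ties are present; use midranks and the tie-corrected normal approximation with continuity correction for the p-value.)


Step 1: Combine and sort all 10 observations; assign midranks.
sorted (value, group): (15,X), (15,Y), (16,Y), (19,X), (21,Y), (25,Y), (27,X), (28,Y), (30,X), (33,Y)
ranks: 15->1.5, 15->1.5, 16->3, 19->4, 21->5, 25->6, 27->7, 28->8, 30->9, 33->10
Step 2: Rank sum for X: R1 = 1.5 + 4 + 7 + 9 = 21.5.
Step 3: U_X = R1 - n1(n1+1)/2 = 21.5 - 4*5/2 = 21.5 - 10 = 11.5.
       U_Y = n1*n2 - U_X = 24 - 11.5 = 12.5.
Step 4: Ties are present, so use the tie-corrected normal approximation (with continuity correction) for the p-value.
Step 5: p-value = 1.000000; compare to alpha = 0.05. fail to reject H0.

U_X = 11.5, p = 1.000000, fail to reject H0 at alpha = 0.05.


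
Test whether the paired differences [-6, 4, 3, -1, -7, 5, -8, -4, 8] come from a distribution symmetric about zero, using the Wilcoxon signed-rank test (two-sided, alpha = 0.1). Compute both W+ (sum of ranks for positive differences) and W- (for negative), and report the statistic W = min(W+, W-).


Step 1: Drop any zero differences (none here) and take |d_i|.
|d| = [6, 4, 3, 1, 7, 5, 8, 4, 8]
Step 2: Midrank |d_i| (ties get averaged ranks).
ranks: |6|->6, |4|->3.5, |3|->2, |1|->1, |7|->7, |5|->5, |8|->8.5, |4|->3.5, |8|->8.5
Step 3: Attach original signs; sum ranks with positive sign and with negative sign.
W+ = 3.5 + 2 + 5 + 8.5 = 19
W- = 6 + 1 + 7 + 8.5 + 3.5 = 26
(Check: W+ + W- = 45 should equal n(n+1)/2 = 45.)
Step 4: Test statistic W = min(W+, W-) = 19.
Step 5: Ties in |d|, so use the tie-corrected normal approximation.
        E[W] = n(n+1)/4 = 9*10/4 = 22.5.
        Tie groups: |d|=4 (t=2), |d|=8 (t=2); sum(t^3 - t) = 12.
        Var[W] = n(n+1)(2n+1)/24 - sum(t^3-t)/48 = 1710/24 - 12/48 = 71.
        z = (W - E[W]) / sqrt(Var[W]) = (19 - 22.5) / 8.4261 = -0.4154.
        Two-sided p = 2*Phi(z) = 0.677868.
Step 6: alpha = 0.1. fail to reject H0.

W+ = 19, W- = 26, W = min = 19, p = 0.677868, fail to reject H0.


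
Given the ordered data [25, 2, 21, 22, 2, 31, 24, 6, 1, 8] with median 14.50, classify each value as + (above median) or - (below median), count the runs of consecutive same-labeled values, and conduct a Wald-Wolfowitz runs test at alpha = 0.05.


Step 1: Compute median = 14.50; label A = above, B = below.
Labels in order: ABAABAABBB  (n_A = 5, n_B = 5)
Step 2: Count runs R = 6.
Step 3: Under H0 (random ordering), E[R] = 2*n_A*n_B/(n_A+n_B) + 1 = 2*5*5/10 + 1 = 6.0000.
        Var[R] = 2*n_A*n_B*(2*n_A*n_B - n_A - n_B) / ((n_A+n_B)^2 * (n_A+n_B-1)) = 2000/900 = 2.2222.
        SD[R] = 1.4907.
Step 4: R = E[R], so z = 0 with no continuity correction.
Step 5: Two-sided p-value via normal approximation = 2*(1 - Phi(|z|)) = 1.000000.
Step 6: alpha = 0.05. fail to reject H0.

R = 6, z = 0.0000, p = 1.000000, fail to reject H0.


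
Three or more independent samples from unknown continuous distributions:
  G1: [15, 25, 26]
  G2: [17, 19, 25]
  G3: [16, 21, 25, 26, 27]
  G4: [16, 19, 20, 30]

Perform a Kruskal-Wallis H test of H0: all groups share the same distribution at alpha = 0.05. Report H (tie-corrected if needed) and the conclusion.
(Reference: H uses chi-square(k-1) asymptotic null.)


Step 1: Combine all N = 15 observations and assign midranks.
sorted (value, group, rank): (15,G1,1), (16,G3,2.5), (16,G4,2.5), (17,G2,4), (19,G2,5.5), (19,G4,5.5), (20,G4,7), (21,G3,8), (25,G1,10), (25,G2,10), (25,G3,10), (26,G1,12.5), (26,G3,12.5), (27,G3,14), (30,G4,15)
Step 2: Sum ranks within each group.
R_1 = 23.5 (n_1 = 3)
R_2 = 19.5 (n_2 = 3)
R_3 = 47 (n_3 = 5)
R_4 = 30 (n_4 = 4)
Step 3: H = 12/(N(N+1)) * sum(R_i^2/n_i) - 3(N+1)
     = 12/(15*16) * (23.5^2/3 + 19.5^2/3 + 47^2/5 + 30^2/4) - 3*16
     = 0.050000 * 977.633 - 48
     = 0.881667.
Step 4: Ties present; correction factor C = 1 - 42/(15^3 - 15) = 0.987500. Corrected H = 0.881667 / 0.987500 = 0.892827.
Step 5: Under H0, H ~ chi^2(3); p-value = 0.827158.
Step 6: alpha = 0.05. fail to reject H0.

H = 0.8928, df = 3, p = 0.827158, fail to reject H0.


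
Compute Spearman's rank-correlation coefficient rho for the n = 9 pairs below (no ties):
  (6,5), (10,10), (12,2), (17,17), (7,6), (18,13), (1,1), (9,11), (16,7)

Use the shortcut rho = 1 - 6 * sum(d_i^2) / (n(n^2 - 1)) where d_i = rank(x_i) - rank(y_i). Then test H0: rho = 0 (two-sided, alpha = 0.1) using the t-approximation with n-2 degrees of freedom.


Step 1: Rank x and y separately (midranks; no ties here).
rank(x): 6->2, 10->5, 12->6, 17->8, 7->3, 18->9, 1->1, 9->4, 16->7
rank(y): 5->3, 10->6, 2->2, 17->9, 6->4, 13->8, 1->1, 11->7, 7->5
Step 2: d_i = R_x(i) - R_y(i); compute d_i^2.
  (2-3)^2=1, (5-6)^2=1, (6-2)^2=16, (8-9)^2=1, (3-4)^2=1, (9-8)^2=1, (1-1)^2=0, (4-7)^2=9, (7-5)^2=4
sum(d^2) = 34.
Step 3: rho = 1 - 6*34 / (9*(9^2 - 1)) = 1 - 204/720 = 0.716667.
Step 4: Under H0, t = rho * sqrt((n-2)/(1-rho^2)) = 2.7188 ~ t(7).
Step 5: Two-sided p-value from the t-distribution with 7 df = 0.029818.
Step 6: alpha = 0.1. reject H0.

rho = 0.7167, p = 0.029818, reject H0 at alpha = 0.1.


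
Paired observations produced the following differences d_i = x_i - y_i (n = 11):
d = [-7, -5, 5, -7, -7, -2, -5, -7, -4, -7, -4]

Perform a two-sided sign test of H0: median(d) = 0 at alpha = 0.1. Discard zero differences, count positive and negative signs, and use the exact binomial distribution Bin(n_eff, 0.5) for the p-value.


Step 1: Discard zero differences. Original n = 11; n_eff = number of nonzero differences = 11.
Nonzero differences (with sign): -7, -5, +5, -7, -7, -2, -5, -7, -4, -7, -4
Step 2: Count signs: positive = 1, negative = 10.
Step 3: Under H0: P(positive) = 0.5, so the number of positives S ~ Bin(11, 0.5).
Step 4: Two-sided exact p-value = sum of Bin(11,0.5) probabilities at or below the observed probability = 0.011719.
Step 5: alpha = 0.1. reject H0.

n_eff = 11, pos = 1, neg = 10, p = 0.011719, reject H0.


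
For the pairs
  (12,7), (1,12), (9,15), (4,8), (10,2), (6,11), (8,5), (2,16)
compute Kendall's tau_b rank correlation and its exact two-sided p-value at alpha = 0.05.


Step 1: Enumerate the 28 unordered pairs (i,j) with i<j and classify each by sign(x_j-x_i) * sign(y_j-y_i).
  (1,2):dx=-11,dy=+5->D; (1,3):dx=-3,dy=+8->D; (1,4):dx=-8,dy=+1->D; (1,5):dx=-2,dy=-5->C
  (1,6):dx=-6,dy=+4->D; (1,7):dx=-4,dy=-2->C; (1,8):dx=-10,dy=+9->D; (2,3):dx=+8,dy=+3->C
  (2,4):dx=+3,dy=-4->D; (2,5):dx=+9,dy=-10->D; (2,6):dx=+5,dy=-1->D; (2,7):dx=+7,dy=-7->D
  (2,8):dx=+1,dy=+4->C; (3,4):dx=-5,dy=-7->C; (3,5):dx=+1,dy=-13->D; (3,6):dx=-3,dy=-4->C
  (3,7):dx=-1,dy=-10->C; (3,8):dx=-7,dy=+1->D; (4,5):dx=+6,dy=-6->D; (4,6):dx=+2,dy=+3->C
  (4,7):dx=+4,dy=-3->D; (4,8):dx=-2,dy=+8->D; (5,6):dx=-4,dy=+9->D; (5,7):dx=-2,dy=+3->D
  (5,8):dx=-8,dy=+14->D; (6,7):dx=+2,dy=-6->D; (6,8):dx=-4,dy=+5->D; (7,8):dx=-6,dy=+11->D
Step 2: C = 8, D = 20, total pairs = 28.
Step 3: tau = (C - D)/(n(n-1)/2) = (8 - 20)/28 = -0.428571.
Step 4: Exact two-sided p-value (enumerate n! = 40320 permutations of y under H0): p = 0.178869.
Step 5: alpha = 0.05. fail to reject H0.

tau_b = -0.4286 (C=8, D=20), p = 0.178869, fail to reject H0.


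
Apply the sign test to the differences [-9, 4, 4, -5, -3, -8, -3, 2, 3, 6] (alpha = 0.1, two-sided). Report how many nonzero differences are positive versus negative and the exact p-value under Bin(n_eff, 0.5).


Step 1: Discard zero differences. Original n = 10; n_eff = number of nonzero differences = 10.
Nonzero differences (with sign): -9, +4, +4, -5, -3, -8, -3, +2, +3, +6
Step 2: Count signs: positive = 5, negative = 5.
Step 3: Under H0: P(positive) = 0.5, so the number of positives S ~ Bin(10, 0.5).
Step 4: Two-sided exact p-value = sum of Bin(10,0.5) probabilities at or below the observed probability = 1.000000.
Step 5: alpha = 0.1. fail to reject H0.

n_eff = 10, pos = 5, neg = 5, p = 1.000000, fail to reject H0.


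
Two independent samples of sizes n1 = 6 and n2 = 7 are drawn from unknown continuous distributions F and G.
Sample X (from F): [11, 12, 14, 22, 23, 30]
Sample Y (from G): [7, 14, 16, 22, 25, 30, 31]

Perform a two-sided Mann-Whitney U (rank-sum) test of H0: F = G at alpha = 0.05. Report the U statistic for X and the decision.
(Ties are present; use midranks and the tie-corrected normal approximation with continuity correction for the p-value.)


Step 1: Combine and sort all 13 observations; assign midranks.
sorted (value, group): (7,Y), (11,X), (12,X), (14,X), (14,Y), (16,Y), (22,X), (22,Y), (23,X), (25,Y), (30,X), (30,Y), (31,Y)
ranks: 7->1, 11->2, 12->3, 14->4.5, 14->4.5, 16->6, 22->7.5, 22->7.5, 23->9, 25->10, 30->11.5, 30->11.5, 31->13
Step 2: Rank sum for X: R1 = 2 + 3 + 4.5 + 7.5 + 9 + 11.5 = 37.5.
Step 3: U_X = R1 - n1(n1+1)/2 = 37.5 - 6*7/2 = 37.5 - 21 = 16.5.
       U_Y = n1*n2 - U_X = 42 - 16.5 = 25.5.
Step 4: Ties are present, so use the tie-corrected normal approximation (with continuity correction) for the p-value.
Step 5: p-value = 0.566104; compare to alpha = 0.05. fail to reject H0.

U_X = 16.5, p = 0.566104, fail to reject H0 at alpha = 0.05.


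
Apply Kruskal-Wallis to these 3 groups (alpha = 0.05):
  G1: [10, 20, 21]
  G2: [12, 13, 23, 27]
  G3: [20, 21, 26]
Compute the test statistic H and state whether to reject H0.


Step 1: Combine all N = 10 observations and assign midranks.
sorted (value, group, rank): (10,G1,1), (12,G2,2), (13,G2,3), (20,G1,4.5), (20,G3,4.5), (21,G1,6.5), (21,G3,6.5), (23,G2,8), (26,G3,9), (27,G2,10)
Step 2: Sum ranks within each group.
R_1 = 12 (n_1 = 3)
R_2 = 23 (n_2 = 4)
R_3 = 20 (n_3 = 3)
Step 3: H = 12/(N(N+1)) * sum(R_i^2/n_i) - 3(N+1)
     = 12/(10*11) * (12^2/3 + 23^2/4 + 20^2/3) - 3*11
     = 0.109091 * 313.583 - 33
     = 1.209091.
Step 4: Ties present; correction factor C = 1 - 12/(10^3 - 10) = 0.987879. Corrected H = 1.209091 / 0.987879 = 1.223926.
Step 5: Under H0, H ~ chi^2(2); p-value = 0.542285.
Step 6: alpha = 0.05. fail to reject H0.

H = 1.2239, df = 2, p = 0.542285, fail to reject H0.


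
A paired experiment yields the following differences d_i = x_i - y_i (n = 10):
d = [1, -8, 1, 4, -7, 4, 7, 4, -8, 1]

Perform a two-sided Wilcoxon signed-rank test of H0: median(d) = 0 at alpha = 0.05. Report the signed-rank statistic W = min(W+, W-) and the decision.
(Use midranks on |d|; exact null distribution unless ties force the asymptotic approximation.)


Step 1: Drop any zero differences (none here) and take |d_i|.
|d| = [1, 8, 1, 4, 7, 4, 7, 4, 8, 1]
Step 2: Midrank |d_i| (ties get averaged ranks).
ranks: |1|->2, |8|->9.5, |1|->2, |4|->5, |7|->7.5, |4|->5, |7|->7.5, |4|->5, |8|->9.5, |1|->2
Step 3: Attach original signs; sum ranks with positive sign and with negative sign.
W+ = 2 + 2 + 5 + 5 + 7.5 + 5 + 2 = 28.5
W- = 9.5 + 7.5 + 9.5 = 26.5
(Check: W+ + W- = 55 should equal n(n+1)/2 = 55.)
Step 4: Test statistic W = min(W+, W-) = 26.5.
Step 5: Ties in |d|, so use the tie-corrected normal approximation.
        E[W] = n(n+1)/4 = 10*11/4 = 27.5.
        Tie groups: |d|=1 (t=3), |d|=4 (t=3), |d|=7 (t=2), |d|=8 (t=2); sum(t^3 - t) = 60.
        Var[W] = n(n+1)(2n+1)/24 - sum(t^3-t)/48 = 2310/24 - 60/48 = 95.
        z = (W - E[W]) / sqrt(Var[W]) = (26.5 - 27.5) / 9.7468 = -0.1026.
        Two-sided p = 2*Phi(z) = 0.918282.
Step 6: alpha = 0.05. fail to reject H0.

W+ = 28.5, W- = 26.5, W = min = 26.5, p = 0.918282, fail to reject H0.


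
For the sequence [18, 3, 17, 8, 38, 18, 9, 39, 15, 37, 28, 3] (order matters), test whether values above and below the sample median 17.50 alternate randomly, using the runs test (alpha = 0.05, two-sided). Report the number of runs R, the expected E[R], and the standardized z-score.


Step 1: Compute median = 17.50; label A = above, B = below.
Labels in order: ABBBAABABAAB  (n_A = 6, n_B = 6)
Step 2: Count runs R = 8.
Step 3: Under H0 (random ordering), E[R] = 2*n_A*n_B/(n_A+n_B) + 1 = 2*6*6/12 + 1 = 7.0000.
        Var[R] = 2*n_A*n_B*(2*n_A*n_B - n_A - n_B) / ((n_A+n_B)^2 * (n_A+n_B-1)) = 4320/1584 = 2.7273.
        SD[R] = 1.6514.
Step 4: Continuity-corrected z = (R - 0.5 - E[R]) / SD[R] = (8 - 0.5 - 7.0000) / 1.6514 = 0.3028.
Step 5: Two-sided p-value via normal approximation = 2*(1 - Phi(|z|)) = 0.762069.
Step 6: alpha = 0.05. fail to reject H0.

R = 8, z = 0.3028, p = 0.762069, fail to reject H0.


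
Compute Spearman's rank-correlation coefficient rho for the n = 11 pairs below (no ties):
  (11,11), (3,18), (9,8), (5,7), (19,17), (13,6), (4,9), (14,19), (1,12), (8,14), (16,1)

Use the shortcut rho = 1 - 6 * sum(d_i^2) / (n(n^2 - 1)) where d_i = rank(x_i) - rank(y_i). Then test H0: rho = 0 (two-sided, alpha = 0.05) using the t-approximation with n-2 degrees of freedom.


Step 1: Rank x and y separately (midranks; no ties here).
rank(x): 11->7, 3->2, 9->6, 5->4, 19->11, 13->8, 4->3, 14->9, 1->1, 8->5, 16->10
rank(y): 11->6, 18->10, 8->4, 7->3, 17->9, 6->2, 9->5, 19->11, 12->7, 14->8, 1->1
Step 2: d_i = R_x(i) - R_y(i); compute d_i^2.
  (7-6)^2=1, (2-10)^2=64, (6-4)^2=4, (4-3)^2=1, (11-9)^2=4, (8-2)^2=36, (3-5)^2=4, (9-11)^2=4, (1-7)^2=36, (5-8)^2=9, (10-1)^2=81
sum(d^2) = 244.
Step 3: rho = 1 - 6*244 / (11*(11^2 - 1)) = 1 - 1464/1320 = -0.109091.
Step 4: Under H0, t = rho * sqrt((n-2)/(1-rho^2)) = -0.3292 ~ t(9).
Step 5: Two-sided p-value from the t-distribution with 9 df = 0.749509.
Step 6: alpha = 0.05. fail to reject H0.

rho = -0.1091, p = 0.749509, fail to reject H0 at alpha = 0.05.


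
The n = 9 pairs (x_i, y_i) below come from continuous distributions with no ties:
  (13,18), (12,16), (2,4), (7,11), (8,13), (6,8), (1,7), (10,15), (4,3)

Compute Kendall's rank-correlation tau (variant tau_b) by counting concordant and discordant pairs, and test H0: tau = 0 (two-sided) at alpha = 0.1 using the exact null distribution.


Step 1: Enumerate the 36 unordered pairs (i,j) with i<j and classify each by sign(x_j-x_i) * sign(y_j-y_i).
  (1,2):dx=-1,dy=-2->C; (1,3):dx=-11,dy=-14->C; (1,4):dx=-6,dy=-7->C; (1,5):dx=-5,dy=-5->C
  (1,6):dx=-7,dy=-10->C; (1,7):dx=-12,dy=-11->C; (1,8):dx=-3,dy=-3->C; (1,9):dx=-9,dy=-15->C
  (2,3):dx=-10,dy=-12->C; (2,4):dx=-5,dy=-5->C; (2,5):dx=-4,dy=-3->C; (2,6):dx=-6,dy=-8->C
  (2,7):dx=-11,dy=-9->C; (2,8):dx=-2,dy=-1->C; (2,9):dx=-8,dy=-13->C; (3,4):dx=+5,dy=+7->C
  (3,5):dx=+6,dy=+9->C; (3,6):dx=+4,dy=+4->C; (3,7):dx=-1,dy=+3->D; (3,8):dx=+8,dy=+11->C
  (3,9):dx=+2,dy=-1->D; (4,5):dx=+1,dy=+2->C; (4,6):dx=-1,dy=-3->C; (4,7):dx=-6,dy=-4->C
  (4,8):dx=+3,dy=+4->C; (4,9):dx=-3,dy=-8->C; (5,6):dx=-2,dy=-5->C; (5,7):dx=-7,dy=-6->C
  (5,8):dx=+2,dy=+2->C; (5,9):dx=-4,dy=-10->C; (6,7):dx=-5,dy=-1->C; (6,8):dx=+4,dy=+7->C
  (6,9):dx=-2,dy=-5->C; (7,8):dx=+9,dy=+8->C; (7,9):dx=+3,dy=-4->D; (8,9):dx=-6,dy=-12->C
Step 2: C = 33, D = 3, total pairs = 36.
Step 3: tau = (C - D)/(n(n-1)/2) = (33 - 3)/36 = 0.833333.
Step 4: Exact two-sided p-value (enumerate n! = 362880 permutations of y under H0): p = 0.000854.
Step 5: alpha = 0.1. reject H0.

tau_b = 0.8333 (C=33, D=3), p = 0.000854, reject H0.


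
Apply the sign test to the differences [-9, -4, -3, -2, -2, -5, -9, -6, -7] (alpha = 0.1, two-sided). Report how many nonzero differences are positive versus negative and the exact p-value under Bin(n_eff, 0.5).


Step 1: Discard zero differences. Original n = 9; n_eff = number of nonzero differences = 9.
Nonzero differences (with sign): -9, -4, -3, -2, -2, -5, -9, -6, -7
Step 2: Count signs: positive = 0, negative = 9.
Step 3: Under H0: P(positive) = 0.5, so the number of positives S ~ Bin(9, 0.5).
Step 4: Two-sided exact p-value = sum of Bin(9,0.5) probabilities at or below the observed probability = 0.003906.
Step 5: alpha = 0.1. reject H0.

n_eff = 9, pos = 0, neg = 9, p = 0.003906, reject H0.


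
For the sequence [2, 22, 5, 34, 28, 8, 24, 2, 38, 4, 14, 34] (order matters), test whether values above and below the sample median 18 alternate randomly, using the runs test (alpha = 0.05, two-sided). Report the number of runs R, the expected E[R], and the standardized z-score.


Step 1: Compute median = 18; label A = above, B = below.
Labels in order: BABAABABABBA  (n_A = 6, n_B = 6)
Step 2: Count runs R = 10.
Step 3: Under H0 (random ordering), E[R] = 2*n_A*n_B/(n_A+n_B) + 1 = 2*6*6/12 + 1 = 7.0000.
        Var[R] = 2*n_A*n_B*(2*n_A*n_B - n_A - n_B) / ((n_A+n_B)^2 * (n_A+n_B-1)) = 4320/1584 = 2.7273.
        SD[R] = 1.6514.
Step 4: Continuity-corrected z = (R - 0.5 - E[R]) / SD[R] = (10 - 0.5 - 7.0000) / 1.6514 = 1.5138.
Step 5: Two-sided p-value via normal approximation = 2*(1 - Phi(|z|)) = 0.130070.
Step 6: alpha = 0.05. fail to reject H0.

R = 10, z = 1.5138, p = 0.130070, fail to reject H0.


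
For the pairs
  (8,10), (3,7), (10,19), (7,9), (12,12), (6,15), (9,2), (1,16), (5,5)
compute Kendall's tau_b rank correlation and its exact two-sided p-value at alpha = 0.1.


Step 1: Enumerate the 36 unordered pairs (i,j) with i<j and classify each by sign(x_j-x_i) * sign(y_j-y_i).
  (1,2):dx=-5,dy=-3->C; (1,3):dx=+2,dy=+9->C; (1,4):dx=-1,dy=-1->C; (1,5):dx=+4,dy=+2->C
  (1,6):dx=-2,dy=+5->D; (1,7):dx=+1,dy=-8->D; (1,8):dx=-7,dy=+6->D; (1,9):dx=-3,dy=-5->C
  (2,3):dx=+7,dy=+12->C; (2,4):dx=+4,dy=+2->C; (2,5):dx=+9,dy=+5->C; (2,6):dx=+3,dy=+8->C
  (2,7):dx=+6,dy=-5->D; (2,8):dx=-2,dy=+9->D; (2,9):dx=+2,dy=-2->D; (3,4):dx=-3,dy=-10->C
  (3,5):dx=+2,dy=-7->D; (3,6):dx=-4,dy=-4->C; (3,7):dx=-1,dy=-17->C; (3,8):dx=-9,dy=-3->C
  (3,9):dx=-5,dy=-14->C; (4,5):dx=+5,dy=+3->C; (4,6):dx=-1,dy=+6->D; (4,7):dx=+2,dy=-7->D
  (4,8):dx=-6,dy=+7->D; (4,9):dx=-2,dy=-4->C; (5,6):dx=-6,dy=+3->D; (5,7):dx=-3,dy=-10->C
  (5,8):dx=-11,dy=+4->D; (5,9):dx=-7,dy=-7->C; (6,7):dx=+3,dy=-13->D; (6,8):dx=-5,dy=+1->D
  (6,9):dx=-1,dy=-10->C; (7,8):dx=-8,dy=+14->D; (7,9):dx=-4,dy=+3->D; (8,9):dx=+4,dy=-11->D
Step 2: C = 19, D = 17, total pairs = 36.
Step 3: tau = (C - D)/(n(n-1)/2) = (19 - 17)/36 = 0.055556.
Step 4: Exact two-sided p-value (enumerate n! = 362880 permutations of y under H0): p = 0.919455.
Step 5: alpha = 0.1. fail to reject H0.

tau_b = 0.0556 (C=19, D=17), p = 0.919455, fail to reject H0.


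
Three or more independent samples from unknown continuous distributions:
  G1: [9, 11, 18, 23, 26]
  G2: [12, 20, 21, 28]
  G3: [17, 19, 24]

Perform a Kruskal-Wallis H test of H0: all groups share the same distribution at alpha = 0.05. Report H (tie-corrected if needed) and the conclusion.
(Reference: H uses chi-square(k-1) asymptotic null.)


Step 1: Combine all N = 12 observations and assign midranks.
sorted (value, group, rank): (9,G1,1), (11,G1,2), (12,G2,3), (17,G3,4), (18,G1,5), (19,G3,6), (20,G2,7), (21,G2,8), (23,G1,9), (24,G3,10), (26,G1,11), (28,G2,12)
Step 2: Sum ranks within each group.
R_1 = 28 (n_1 = 5)
R_2 = 30 (n_2 = 4)
R_3 = 20 (n_3 = 3)
Step 3: H = 12/(N(N+1)) * sum(R_i^2/n_i) - 3(N+1)
     = 12/(12*13) * (28^2/5 + 30^2/4 + 20^2/3) - 3*13
     = 0.076923 * 515.133 - 39
     = 0.625641.
Step 4: No ties, so H is used without correction.
Step 5: Under H0, H ~ chi^2(2); p-value = 0.731381.
Step 6: alpha = 0.05. fail to reject H0.

H = 0.6256, df = 2, p = 0.731381, fail to reject H0.


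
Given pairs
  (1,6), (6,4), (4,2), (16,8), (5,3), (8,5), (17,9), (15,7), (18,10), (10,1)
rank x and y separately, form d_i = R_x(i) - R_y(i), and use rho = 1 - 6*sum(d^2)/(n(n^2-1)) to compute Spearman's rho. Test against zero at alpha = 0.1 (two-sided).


Step 1: Rank x and y separately (midranks; no ties here).
rank(x): 1->1, 6->4, 4->2, 16->8, 5->3, 8->5, 17->9, 15->7, 18->10, 10->6
rank(y): 6->6, 4->4, 2->2, 8->8, 3->3, 5->5, 9->9, 7->7, 10->10, 1->1
Step 2: d_i = R_x(i) - R_y(i); compute d_i^2.
  (1-6)^2=25, (4-4)^2=0, (2-2)^2=0, (8-8)^2=0, (3-3)^2=0, (5-5)^2=0, (9-9)^2=0, (7-7)^2=0, (10-10)^2=0, (6-1)^2=25
sum(d^2) = 50.
Step 3: rho = 1 - 6*50 / (10*(10^2 - 1)) = 1 - 300/990 = 0.696970.
Step 4: Under H0, t = rho * sqrt((n-2)/(1-rho^2)) = 2.7490 ~ t(8).
Step 5: Two-sided p-value from the t-distribution with 8 df = 0.025097.
Step 6: alpha = 0.1. reject H0.

rho = 0.6970, p = 0.025097, reject H0 at alpha = 0.1.


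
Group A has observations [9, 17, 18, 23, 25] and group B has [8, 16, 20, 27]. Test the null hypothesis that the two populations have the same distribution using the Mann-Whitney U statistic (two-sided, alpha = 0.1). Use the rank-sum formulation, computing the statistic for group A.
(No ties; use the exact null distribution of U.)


Step 1: Combine and sort all 9 observations; assign midranks.
sorted (value, group): (8,Y), (9,X), (16,Y), (17,X), (18,X), (20,Y), (23,X), (25,X), (27,Y)
ranks: 8->1, 9->2, 16->3, 17->4, 18->5, 20->6, 23->7, 25->8, 27->9
Step 2: Rank sum for X: R1 = 2 + 4 + 5 + 7 + 8 = 26.
Step 3: U_X = R1 - n1(n1+1)/2 = 26 - 5*6/2 = 26 - 15 = 11.
       U_Y = n1*n2 - U_X = 20 - 11 = 9.
Step 4: No ties, so the exact null distribution of U (based on enumerating the C(9,5) = 126 equally likely rank assignments) gives the two-sided p-value.
Step 5: p-value = 0.904762; compare to alpha = 0.1. fail to reject H0.

U_X = 11, p = 0.904762, fail to reject H0 at alpha = 0.1.


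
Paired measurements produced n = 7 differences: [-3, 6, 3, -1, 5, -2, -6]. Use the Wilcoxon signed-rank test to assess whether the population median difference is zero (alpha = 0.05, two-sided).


Step 1: Drop any zero differences (none here) and take |d_i|.
|d| = [3, 6, 3, 1, 5, 2, 6]
Step 2: Midrank |d_i| (ties get averaged ranks).
ranks: |3|->3.5, |6|->6.5, |3|->3.5, |1|->1, |5|->5, |2|->2, |6|->6.5
Step 3: Attach original signs; sum ranks with positive sign and with negative sign.
W+ = 6.5 + 3.5 + 5 = 15
W- = 3.5 + 1 + 2 + 6.5 = 13
(Check: W+ + W- = 28 should equal n(n+1)/2 = 28.)
Step 4: Test statistic W = min(W+, W-) = 13.
Step 5: Ties in |d|, so use the tie-corrected normal approximation.
        E[W] = n(n+1)/4 = 7*8/4 = 14.
        Tie groups: |d|=3 (t=2), |d|=6 (t=2); sum(t^3 - t) = 12.
        Var[W] = n(n+1)(2n+1)/24 - sum(t^3-t)/48 = 840/24 - 12/48 = 34.75.
        z = (W - E[W]) / sqrt(Var[W]) = (13 - 14) / 5.8949 = -0.1696.
        Two-sided p = 2*Phi(z) = 0.865295.
Step 6: alpha = 0.05. fail to reject H0.

W+ = 15, W- = 13, W = min = 13, p = 0.865295, fail to reject H0.


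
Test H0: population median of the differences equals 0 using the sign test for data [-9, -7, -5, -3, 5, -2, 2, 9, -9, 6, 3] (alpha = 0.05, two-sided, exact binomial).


Step 1: Discard zero differences. Original n = 11; n_eff = number of nonzero differences = 11.
Nonzero differences (with sign): -9, -7, -5, -3, +5, -2, +2, +9, -9, +6, +3
Step 2: Count signs: positive = 5, negative = 6.
Step 3: Under H0: P(positive) = 0.5, so the number of positives S ~ Bin(11, 0.5).
Step 4: Two-sided exact p-value = sum of Bin(11,0.5) probabilities at or below the observed probability = 1.000000.
Step 5: alpha = 0.05. fail to reject H0.

n_eff = 11, pos = 5, neg = 6, p = 1.000000, fail to reject H0.


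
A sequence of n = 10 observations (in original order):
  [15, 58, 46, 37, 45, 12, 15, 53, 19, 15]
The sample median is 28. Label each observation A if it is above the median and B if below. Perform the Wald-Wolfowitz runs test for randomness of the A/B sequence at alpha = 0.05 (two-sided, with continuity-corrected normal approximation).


Step 1: Compute median = 28; label A = above, B = below.
Labels in order: BAAAABBABB  (n_A = 5, n_B = 5)
Step 2: Count runs R = 5.
Step 3: Under H0 (random ordering), E[R] = 2*n_A*n_B/(n_A+n_B) + 1 = 2*5*5/10 + 1 = 6.0000.
        Var[R] = 2*n_A*n_B*(2*n_A*n_B - n_A - n_B) / ((n_A+n_B)^2 * (n_A+n_B-1)) = 2000/900 = 2.2222.
        SD[R] = 1.4907.
Step 4: Continuity-corrected z = (R + 0.5 - E[R]) / SD[R] = (5 + 0.5 - 6.0000) / 1.4907 = -0.3354.
Step 5: Two-sided p-value via normal approximation = 2*(1 - Phi(|z|)) = 0.737316.
Step 6: alpha = 0.05. fail to reject H0.

R = 5, z = -0.3354, p = 0.737316, fail to reject H0.


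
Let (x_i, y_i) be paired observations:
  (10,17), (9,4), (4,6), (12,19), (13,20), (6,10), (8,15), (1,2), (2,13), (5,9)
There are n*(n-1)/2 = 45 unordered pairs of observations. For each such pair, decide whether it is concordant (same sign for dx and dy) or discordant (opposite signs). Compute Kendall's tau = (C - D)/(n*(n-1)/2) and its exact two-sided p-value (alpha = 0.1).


Step 1: Enumerate the 45 unordered pairs (i,j) with i<j and classify each by sign(x_j-x_i) * sign(y_j-y_i).
  (1,2):dx=-1,dy=-13->C; (1,3):dx=-6,dy=-11->C; (1,4):dx=+2,dy=+2->C; (1,5):dx=+3,dy=+3->C
  (1,6):dx=-4,dy=-7->C; (1,7):dx=-2,dy=-2->C; (1,8):dx=-9,dy=-15->C; (1,9):dx=-8,dy=-4->C
  (1,10):dx=-5,dy=-8->C; (2,3):dx=-5,dy=+2->D; (2,4):dx=+3,dy=+15->C; (2,5):dx=+4,dy=+16->C
  (2,6):dx=-3,dy=+6->D; (2,7):dx=-1,dy=+11->D; (2,8):dx=-8,dy=-2->C; (2,9):dx=-7,dy=+9->D
  (2,10):dx=-4,dy=+5->D; (3,4):dx=+8,dy=+13->C; (3,5):dx=+9,dy=+14->C; (3,6):dx=+2,dy=+4->C
  (3,7):dx=+4,dy=+9->C; (3,8):dx=-3,dy=-4->C; (3,9):dx=-2,dy=+7->D; (3,10):dx=+1,dy=+3->C
  (4,5):dx=+1,dy=+1->C; (4,6):dx=-6,dy=-9->C; (4,7):dx=-4,dy=-4->C; (4,8):dx=-11,dy=-17->C
  (4,9):dx=-10,dy=-6->C; (4,10):dx=-7,dy=-10->C; (5,6):dx=-7,dy=-10->C; (5,7):dx=-5,dy=-5->C
  (5,8):dx=-12,dy=-18->C; (5,9):dx=-11,dy=-7->C; (5,10):dx=-8,dy=-11->C; (6,7):dx=+2,dy=+5->C
  (6,8):dx=-5,dy=-8->C; (6,9):dx=-4,dy=+3->D; (6,10):dx=-1,dy=-1->C; (7,8):dx=-7,dy=-13->C
  (7,9):dx=-6,dy=-2->C; (7,10):dx=-3,dy=-6->C; (8,9):dx=+1,dy=+11->C; (8,10):dx=+4,dy=+7->C
  (9,10):dx=+3,dy=-4->D
Step 2: C = 37, D = 8, total pairs = 45.
Step 3: tau = (C - D)/(n(n-1)/2) = (37 - 8)/45 = 0.644444.
Step 4: Exact two-sided p-value (enumerate n! = 3628800 permutations of y under H0): p = 0.009148.
Step 5: alpha = 0.1. reject H0.

tau_b = 0.6444 (C=37, D=8), p = 0.009148, reject H0.


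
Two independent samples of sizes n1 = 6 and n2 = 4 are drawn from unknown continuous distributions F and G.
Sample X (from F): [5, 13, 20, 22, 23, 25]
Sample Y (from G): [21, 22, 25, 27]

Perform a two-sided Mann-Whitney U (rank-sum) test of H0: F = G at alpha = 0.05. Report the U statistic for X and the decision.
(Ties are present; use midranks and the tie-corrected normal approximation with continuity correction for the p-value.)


Step 1: Combine and sort all 10 observations; assign midranks.
sorted (value, group): (5,X), (13,X), (20,X), (21,Y), (22,X), (22,Y), (23,X), (25,X), (25,Y), (27,Y)
ranks: 5->1, 13->2, 20->3, 21->4, 22->5.5, 22->5.5, 23->7, 25->8.5, 25->8.5, 27->10
Step 2: Rank sum for X: R1 = 1 + 2 + 3 + 5.5 + 7 + 8.5 = 27.
Step 3: U_X = R1 - n1(n1+1)/2 = 27 - 6*7/2 = 27 - 21 = 6.
       U_Y = n1*n2 - U_X = 24 - 6 = 18.
Step 4: Ties are present, so use the tie-corrected normal approximation (with continuity correction) for the p-value.
Step 5: p-value = 0.238089; compare to alpha = 0.05. fail to reject H0.

U_X = 6, p = 0.238089, fail to reject H0 at alpha = 0.05.


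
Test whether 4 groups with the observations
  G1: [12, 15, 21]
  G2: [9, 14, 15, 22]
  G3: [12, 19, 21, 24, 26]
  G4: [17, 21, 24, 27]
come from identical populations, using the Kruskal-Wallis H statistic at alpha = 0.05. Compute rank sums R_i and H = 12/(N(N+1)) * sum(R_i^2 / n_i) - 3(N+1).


Step 1: Combine all N = 16 observations and assign midranks.
sorted (value, group, rank): (9,G2,1), (12,G1,2.5), (12,G3,2.5), (14,G2,4), (15,G1,5.5), (15,G2,5.5), (17,G4,7), (19,G3,8), (21,G1,10), (21,G3,10), (21,G4,10), (22,G2,12), (24,G3,13.5), (24,G4,13.5), (26,G3,15), (27,G4,16)
Step 2: Sum ranks within each group.
R_1 = 18 (n_1 = 3)
R_2 = 22.5 (n_2 = 4)
R_3 = 49 (n_3 = 5)
R_4 = 46.5 (n_4 = 4)
Step 3: H = 12/(N(N+1)) * sum(R_i^2/n_i) - 3(N+1)
     = 12/(16*17) * (18^2/3 + 22.5^2/4 + 49^2/5 + 46.5^2/4) - 3*17
     = 0.044118 * 1255.33 - 51
     = 4.381985.
Step 4: Ties present; correction factor C = 1 - 42/(16^3 - 16) = 0.989706. Corrected H = 4.381985 / 0.989706 = 4.427563.
Step 5: Under H0, H ~ chi^2(3); p-value = 0.218843.
Step 6: alpha = 0.05. fail to reject H0.

H = 4.4276, df = 3, p = 0.218843, fail to reject H0.


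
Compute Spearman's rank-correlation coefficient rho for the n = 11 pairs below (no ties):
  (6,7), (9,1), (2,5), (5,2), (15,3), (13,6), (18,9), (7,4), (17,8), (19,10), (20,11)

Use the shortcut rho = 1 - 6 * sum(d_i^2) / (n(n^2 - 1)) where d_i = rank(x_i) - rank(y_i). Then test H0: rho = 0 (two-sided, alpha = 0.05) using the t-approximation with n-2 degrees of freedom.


Step 1: Rank x and y separately (midranks; no ties here).
rank(x): 6->3, 9->5, 2->1, 5->2, 15->7, 13->6, 18->9, 7->4, 17->8, 19->10, 20->11
rank(y): 7->7, 1->1, 5->5, 2->2, 3->3, 6->6, 9->9, 4->4, 8->8, 10->10, 11->11
Step 2: d_i = R_x(i) - R_y(i); compute d_i^2.
  (3-7)^2=16, (5-1)^2=16, (1-5)^2=16, (2-2)^2=0, (7-3)^2=16, (6-6)^2=0, (9-9)^2=0, (4-4)^2=0, (8-8)^2=0, (10-10)^2=0, (11-11)^2=0
sum(d^2) = 64.
Step 3: rho = 1 - 6*64 / (11*(11^2 - 1)) = 1 - 384/1320 = 0.709091.
Step 4: Under H0, t = rho * sqrt((n-2)/(1-rho^2)) = 3.0169 ~ t(9).
Step 5: Two-sided p-value from the t-distribution with 9 df = 0.014552.
Step 6: alpha = 0.05. reject H0.

rho = 0.7091, p = 0.014552, reject H0 at alpha = 0.05.


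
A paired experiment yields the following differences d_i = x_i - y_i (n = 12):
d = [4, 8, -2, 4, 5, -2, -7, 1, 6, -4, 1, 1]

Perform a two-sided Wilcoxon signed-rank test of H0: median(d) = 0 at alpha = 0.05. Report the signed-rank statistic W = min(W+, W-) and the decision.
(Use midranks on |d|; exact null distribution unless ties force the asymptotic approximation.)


Step 1: Drop any zero differences (none here) and take |d_i|.
|d| = [4, 8, 2, 4, 5, 2, 7, 1, 6, 4, 1, 1]
Step 2: Midrank |d_i| (ties get averaged ranks).
ranks: |4|->7, |8|->12, |2|->4.5, |4|->7, |5|->9, |2|->4.5, |7|->11, |1|->2, |6|->10, |4|->7, |1|->2, |1|->2
Step 3: Attach original signs; sum ranks with positive sign and with negative sign.
W+ = 7 + 12 + 7 + 9 + 2 + 10 + 2 + 2 = 51
W- = 4.5 + 4.5 + 11 + 7 = 27
(Check: W+ + W- = 78 should equal n(n+1)/2 = 78.)
Step 4: Test statistic W = min(W+, W-) = 27.
Step 5: Ties in |d|, so use the tie-corrected normal approximation.
        E[W] = n(n+1)/4 = 12*13/4 = 39.
        Tie groups: |d|=1 (t=3), |d|=2 (t=2), |d|=4 (t=3); sum(t^3 - t) = 54.
        Var[W] = n(n+1)(2n+1)/24 - sum(t^3-t)/48 = 3900/24 - 54/48 = 161.375.
        z = (W - E[W]) / sqrt(Var[W]) = (27 - 39) / 12.7033 = -0.9446.
        Two-sided p = 2*Phi(z) = 0.344846.
Step 6: alpha = 0.05. fail to reject H0.

W+ = 51, W- = 27, W = min = 27, p = 0.344846, fail to reject H0.


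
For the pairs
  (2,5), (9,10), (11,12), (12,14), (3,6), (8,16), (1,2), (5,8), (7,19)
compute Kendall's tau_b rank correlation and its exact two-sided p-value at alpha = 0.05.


Step 1: Enumerate the 36 unordered pairs (i,j) with i<j and classify each by sign(x_j-x_i) * sign(y_j-y_i).
  (1,2):dx=+7,dy=+5->C; (1,3):dx=+9,dy=+7->C; (1,4):dx=+10,dy=+9->C; (1,5):dx=+1,dy=+1->C
  (1,6):dx=+6,dy=+11->C; (1,7):dx=-1,dy=-3->C; (1,8):dx=+3,dy=+3->C; (1,9):dx=+5,dy=+14->C
  (2,3):dx=+2,dy=+2->C; (2,4):dx=+3,dy=+4->C; (2,5):dx=-6,dy=-4->C; (2,6):dx=-1,dy=+6->D
  (2,7):dx=-8,dy=-8->C; (2,8):dx=-4,dy=-2->C; (2,9):dx=-2,dy=+9->D; (3,4):dx=+1,dy=+2->C
  (3,5):dx=-8,dy=-6->C; (3,6):dx=-3,dy=+4->D; (3,7):dx=-10,dy=-10->C; (3,8):dx=-6,dy=-4->C
  (3,9):dx=-4,dy=+7->D; (4,5):dx=-9,dy=-8->C; (4,6):dx=-4,dy=+2->D; (4,7):dx=-11,dy=-12->C
  (4,8):dx=-7,dy=-6->C; (4,9):dx=-5,dy=+5->D; (5,6):dx=+5,dy=+10->C; (5,7):dx=-2,dy=-4->C
  (5,8):dx=+2,dy=+2->C; (5,9):dx=+4,dy=+13->C; (6,7):dx=-7,dy=-14->C; (6,8):dx=-3,dy=-8->C
  (6,9):dx=-1,dy=+3->D; (7,8):dx=+4,dy=+6->C; (7,9):dx=+6,dy=+17->C; (8,9):dx=+2,dy=+11->C
Step 2: C = 29, D = 7, total pairs = 36.
Step 3: tau = (C - D)/(n(n-1)/2) = (29 - 7)/36 = 0.611111.
Step 4: Exact two-sided p-value (enumerate n! = 362880 permutations of y under H0): p = 0.024741.
Step 5: alpha = 0.05. reject H0.

tau_b = 0.6111 (C=29, D=7), p = 0.024741, reject H0.


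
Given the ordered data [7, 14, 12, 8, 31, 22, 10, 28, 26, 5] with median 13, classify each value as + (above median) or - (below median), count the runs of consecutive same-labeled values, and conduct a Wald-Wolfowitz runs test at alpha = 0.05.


Step 1: Compute median = 13; label A = above, B = below.
Labels in order: BABBAABAAB  (n_A = 5, n_B = 5)
Step 2: Count runs R = 7.
Step 3: Under H0 (random ordering), E[R] = 2*n_A*n_B/(n_A+n_B) + 1 = 2*5*5/10 + 1 = 6.0000.
        Var[R] = 2*n_A*n_B*(2*n_A*n_B - n_A - n_B) / ((n_A+n_B)^2 * (n_A+n_B-1)) = 2000/900 = 2.2222.
        SD[R] = 1.4907.
Step 4: Continuity-corrected z = (R - 0.5 - E[R]) / SD[R] = (7 - 0.5 - 6.0000) / 1.4907 = 0.3354.
Step 5: Two-sided p-value via normal approximation = 2*(1 - Phi(|z|)) = 0.737316.
Step 6: alpha = 0.05. fail to reject H0.

R = 7, z = 0.3354, p = 0.737316, fail to reject H0.


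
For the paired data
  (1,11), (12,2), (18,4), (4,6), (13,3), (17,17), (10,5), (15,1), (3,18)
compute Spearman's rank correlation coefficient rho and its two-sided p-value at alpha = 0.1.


Step 1: Rank x and y separately (midranks; no ties here).
rank(x): 1->1, 12->5, 18->9, 4->3, 13->6, 17->8, 10->4, 15->7, 3->2
rank(y): 11->7, 2->2, 4->4, 6->6, 3->3, 17->8, 5->5, 1->1, 18->9
Step 2: d_i = R_x(i) - R_y(i); compute d_i^2.
  (1-7)^2=36, (5-2)^2=9, (9-4)^2=25, (3-6)^2=9, (6-3)^2=9, (8-8)^2=0, (4-5)^2=1, (7-1)^2=36, (2-9)^2=49
sum(d^2) = 174.
Step 3: rho = 1 - 6*174 / (9*(9^2 - 1)) = 1 - 1044/720 = -0.450000.
Step 4: Under H0, t = rho * sqrt((n-2)/(1-rho^2)) = -1.3332 ~ t(7).
Step 5: Two-sided p-value from the t-distribution with 7 df = 0.224216.
Step 6: alpha = 0.1. fail to reject H0.

rho = -0.4500, p = 0.224216, fail to reject H0 at alpha = 0.1.


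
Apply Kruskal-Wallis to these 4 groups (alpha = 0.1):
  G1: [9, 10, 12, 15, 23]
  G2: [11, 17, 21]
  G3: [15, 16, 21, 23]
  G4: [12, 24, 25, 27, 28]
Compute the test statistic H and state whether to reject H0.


Step 1: Combine all N = 17 observations and assign midranks.
sorted (value, group, rank): (9,G1,1), (10,G1,2), (11,G2,3), (12,G1,4.5), (12,G4,4.5), (15,G1,6.5), (15,G3,6.5), (16,G3,8), (17,G2,9), (21,G2,10.5), (21,G3,10.5), (23,G1,12.5), (23,G3,12.5), (24,G4,14), (25,G4,15), (27,G4,16), (28,G4,17)
Step 2: Sum ranks within each group.
R_1 = 26.5 (n_1 = 5)
R_2 = 22.5 (n_2 = 3)
R_3 = 37.5 (n_3 = 4)
R_4 = 66.5 (n_4 = 5)
Step 3: H = 12/(N(N+1)) * sum(R_i^2/n_i) - 3(N+1)
     = 12/(17*18) * (26.5^2/5 + 22.5^2/3 + 37.5^2/4 + 66.5^2/5) - 3*18
     = 0.039216 * 1545.21 - 54
     = 6.596569.
Step 4: Ties present; correction factor C = 1 - 24/(17^3 - 17) = 0.995098. Corrected H = 6.596569 / 0.995098 = 6.629064.
Step 5: Under H0, H ~ chi^2(3); p-value = 0.084709.
Step 6: alpha = 0.1. reject H0.

H = 6.6291, df = 3, p = 0.084709, reject H0.
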